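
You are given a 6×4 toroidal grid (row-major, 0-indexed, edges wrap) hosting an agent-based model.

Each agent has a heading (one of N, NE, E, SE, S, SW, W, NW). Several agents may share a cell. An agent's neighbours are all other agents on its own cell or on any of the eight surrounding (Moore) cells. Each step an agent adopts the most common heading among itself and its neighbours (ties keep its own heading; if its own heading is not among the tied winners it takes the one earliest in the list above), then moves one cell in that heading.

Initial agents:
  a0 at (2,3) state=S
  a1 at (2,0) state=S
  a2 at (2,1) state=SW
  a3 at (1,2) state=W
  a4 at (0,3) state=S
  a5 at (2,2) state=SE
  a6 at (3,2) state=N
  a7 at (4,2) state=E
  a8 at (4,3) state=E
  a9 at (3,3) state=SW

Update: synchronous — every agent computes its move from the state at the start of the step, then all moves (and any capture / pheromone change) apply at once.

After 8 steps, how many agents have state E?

10

t=1: a0@(3,3):S a1@(3,0):S a2@(3,0):SW a3@(2,2):S a4@(1,3):S a5@(3,1):SW a6@(3,3):E a7@(4,3):E a8@(4,0):E a9@(3,0):E
t=2: a0@(3,0):E a1@(3,1):E a2@(3,1):E a3@(3,2):S a4@(2,3):S a5@(4,0):SW a6@(3,0):E a7@(4,0):E a8@(4,1):E a9@(3,1):E
t=3: a0@(3,1):E a1@(3,2):E a2@(3,2):E a3@(3,3):E a4@(3,3):S a5@(4,1):E a6@(3,1):E a7@(4,1):E a8@(4,2):E a9@(3,2):E
t=4: a0@(3,2):E a1@(3,3):E a2@(3,3):E a3@(3,0):E a4@(3,0):E a5@(4,2):E a6@(3,2):E a7@(4,2):E a8@(4,3):E a9@(3,3):E
t=5: a0@(3,3):E a1@(3,0):E a2@(3,0):E a3@(3,1):E a4@(3,1):E a5@(4,3):E a6@(3,3):E a7@(4,3):E a8@(4,0):E a9@(3,0):E
t=6: a0@(3,0):E a1@(3,1):E a2@(3,1):E a3@(3,2):E a4@(3,2):E a5@(4,0):E a6@(3,0):E a7@(4,0):E a8@(4,1):E a9@(3,1):E
t=7: a0@(3,1):E a1@(3,2):E a2@(3,2):E a3@(3,3):E a4@(3,3):E a5@(4,1):E a6@(3,1):E a7@(4,1):E a8@(4,2):E a9@(3,2):E
t=8: a0@(3,2):E a1@(3,3):E a2@(3,3):E a3@(3,0):E a4@(3,0):E a5@(4,2):E a6@(3,2):E a7@(4,2):E a8@(4,3):E a9@(3,3):E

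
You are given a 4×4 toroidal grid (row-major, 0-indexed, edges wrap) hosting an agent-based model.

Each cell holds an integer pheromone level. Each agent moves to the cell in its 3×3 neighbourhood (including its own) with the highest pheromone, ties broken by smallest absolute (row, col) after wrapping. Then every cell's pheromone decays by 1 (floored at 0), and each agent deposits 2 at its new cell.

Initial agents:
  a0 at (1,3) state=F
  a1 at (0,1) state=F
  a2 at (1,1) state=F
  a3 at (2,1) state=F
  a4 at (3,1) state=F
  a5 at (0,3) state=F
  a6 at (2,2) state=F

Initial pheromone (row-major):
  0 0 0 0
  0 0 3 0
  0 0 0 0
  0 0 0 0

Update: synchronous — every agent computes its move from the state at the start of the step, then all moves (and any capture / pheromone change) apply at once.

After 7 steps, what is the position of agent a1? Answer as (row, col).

t=1: a0@(1,2) a1@(1,2) a2@(1,2) a3@(1,2) a4@(0,0) a5@(1,2) a6@(1,2) | pheromone: 2 0 0 0 / 0 0 14 0 / 0 0 0 0 / 0 0 0 0
t=2: a0@(1,2) a1@(1,2) a2@(1,2) a3@(1,2) a4@(0,0) a5@(1,2) a6@(1,2) | pheromone: 3 0 0 0 / 0 0 25 0 / 0 0 0 0 / 0 0 0 0
t=3: a0@(1,2) a1@(1,2) a2@(1,2) a3@(1,2) a4@(0,0) a5@(1,2) a6@(1,2) | pheromone: 4 0 0 0 / 0 0 36 0 / 0 0 0 0 / 0 0 0 0
t=4: a0@(1,2) a1@(1,2) a2@(1,2) a3@(1,2) a4@(0,0) a5@(1,2) a6@(1,2) | pheromone: 5 0 0 0 / 0 0 47 0 / 0 0 0 0 / 0 0 0 0
t=5: a0@(1,2) a1@(1,2) a2@(1,2) a3@(1,2) a4@(0,0) a5@(1,2) a6@(1,2) | pheromone: 6 0 0 0 / 0 0 58 0 / 0 0 0 0 / 0 0 0 0
t=6: a0@(1,2) a1@(1,2) a2@(1,2) a3@(1,2) a4@(0,0) a5@(1,2) a6@(1,2) | pheromone: 7 0 0 0 / 0 0 69 0 / 0 0 0 0 / 0 0 0 0
t=7: a0@(1,2) a1@(1,2) a2@(1,2) a3@(1,2) a4@(0,0) a5@(1,2) a6@(1,2) | pheromone: 8 0 0 0 / 0 0 80 0 / 0 0 0 0 / 0 0 0 0

(1, 2)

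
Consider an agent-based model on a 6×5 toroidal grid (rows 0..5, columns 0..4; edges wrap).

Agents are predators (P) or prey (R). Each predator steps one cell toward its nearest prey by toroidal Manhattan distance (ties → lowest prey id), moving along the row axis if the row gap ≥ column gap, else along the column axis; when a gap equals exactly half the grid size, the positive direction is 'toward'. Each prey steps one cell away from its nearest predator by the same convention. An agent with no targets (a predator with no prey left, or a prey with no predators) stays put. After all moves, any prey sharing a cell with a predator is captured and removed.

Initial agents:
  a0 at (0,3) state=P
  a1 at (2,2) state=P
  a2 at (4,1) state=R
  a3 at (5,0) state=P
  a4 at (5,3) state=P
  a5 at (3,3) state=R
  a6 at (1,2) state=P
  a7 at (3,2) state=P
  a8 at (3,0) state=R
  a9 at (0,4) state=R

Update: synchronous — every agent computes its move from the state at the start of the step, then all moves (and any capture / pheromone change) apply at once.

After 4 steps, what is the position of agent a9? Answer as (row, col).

(5, 2)

t=1: a0@(0,4):P a1@(3,2):P a2@(3,1):R a3@(4,0):P a4@(4,3):P a5@(3,4):R a6@(2,2):P a7@(3,3):P a8@(2,0):R a9@(0,0):R
t=2: a0@(0,0):P a1@(3,1):P a3@(3,0):P a4@(3,3):P a6@(3,2):P a7@(3,4):P a8@(1,0):R a9@(0,1):R
t=3: a0@(1,0):P a1@(2,1):P a3@(2,0):P a4@(2,3):P a6@(2,2):P a7@(2,4):P a9@(0,2):R
t=4: a0@(1,1):P a1@(1,1):P a3@(1,0):P a4@(1,3):P a6@(1,2):P a7@(1,4):P a9@(5,2):R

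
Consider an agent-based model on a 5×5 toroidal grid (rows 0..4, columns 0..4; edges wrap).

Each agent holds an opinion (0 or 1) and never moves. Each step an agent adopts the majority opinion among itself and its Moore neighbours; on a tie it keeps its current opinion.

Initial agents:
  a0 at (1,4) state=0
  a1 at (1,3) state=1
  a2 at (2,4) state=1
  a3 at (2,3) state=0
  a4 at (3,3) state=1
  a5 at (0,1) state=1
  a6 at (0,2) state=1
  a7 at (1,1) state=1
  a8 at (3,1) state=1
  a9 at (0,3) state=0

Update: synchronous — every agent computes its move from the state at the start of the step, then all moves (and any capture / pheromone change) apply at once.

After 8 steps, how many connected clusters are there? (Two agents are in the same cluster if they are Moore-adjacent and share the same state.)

2

t=1: a0@(1,4):0 a1@(1,3):1 a2@(2,4):1 a3@(2,3):1 a4@(3,3):1 a5@(0,1):1 a6@(0,2):1 a7@(1,1):1 a8@(3,1):1 a9@(0,3):0
t=2: a0@(1,4):1 a1@(1,3):1 a2@(2,4):1 a3@(2,3):1 a4@(3,3):1 a5@(0,1):1 a6@(0,2):1 a7@(1,1):1 a8@(3,1):1 a9@(0,3):0
t=3: a0@(1,4):1 a1@(1,3):1 a2@(2,4):1 a3@(2,3):1 a4@(3,3):1 a5@(0,1):1 a6@(0,2):1 a7@(1,1):1 a8@(3,1):1 a9@(0,3):1
t=4: (unchanged — steady state)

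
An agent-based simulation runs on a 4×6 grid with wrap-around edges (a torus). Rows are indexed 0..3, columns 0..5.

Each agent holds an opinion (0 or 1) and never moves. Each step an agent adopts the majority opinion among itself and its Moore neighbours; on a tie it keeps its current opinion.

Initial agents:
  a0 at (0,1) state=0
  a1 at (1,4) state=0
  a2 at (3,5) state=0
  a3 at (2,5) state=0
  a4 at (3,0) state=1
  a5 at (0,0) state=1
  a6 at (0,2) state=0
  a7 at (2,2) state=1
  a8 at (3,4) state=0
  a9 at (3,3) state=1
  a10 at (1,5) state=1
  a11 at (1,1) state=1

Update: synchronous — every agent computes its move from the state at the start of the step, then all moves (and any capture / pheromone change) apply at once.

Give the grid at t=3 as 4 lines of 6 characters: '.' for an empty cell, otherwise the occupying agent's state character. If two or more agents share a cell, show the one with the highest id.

t=1: a0@(0,1):1 a1@(1,4):0 a2@(3,5):0 a3@(2,5):0 a4@(3,0):0 a5@(0,0):1 a6@(0,2):0 a7@(2,2):1 a8@(3,4):0 a9@(3,3):1 a10@(1,5):1 a11@(1,1):1
t=2: a0@(0,1):1 a1@(1,4):0 a2@(3,5):0 a3@(2,5):0 a4@(3,0):0 a5@(0,0):1 a6@(0,2):1 a7@(2,2):1 a8@(3,4):0 a9@(3,3):1 a10@(1,5):1 a11@(1,1):1
t=3: (unchanged — steady state)

111...
.1..01
..1..0
0..100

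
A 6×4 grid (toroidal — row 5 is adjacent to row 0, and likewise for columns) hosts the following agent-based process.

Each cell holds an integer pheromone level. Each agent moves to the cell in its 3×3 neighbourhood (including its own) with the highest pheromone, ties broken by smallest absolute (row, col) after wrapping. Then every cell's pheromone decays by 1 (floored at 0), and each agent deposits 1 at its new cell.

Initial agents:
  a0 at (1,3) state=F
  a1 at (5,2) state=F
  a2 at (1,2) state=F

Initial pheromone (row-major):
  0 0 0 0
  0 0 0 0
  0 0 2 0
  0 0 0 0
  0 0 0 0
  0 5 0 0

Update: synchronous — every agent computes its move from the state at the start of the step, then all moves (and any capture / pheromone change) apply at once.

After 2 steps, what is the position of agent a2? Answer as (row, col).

(2, 2)

t=1: a0@(2,2) a1@(5,1) a2@(2,2) | pheromone: 0 0 0 0 / 0 0 0 0 / 0 0 3 0 / 0 0 0 0 / 0 0 0 0 / 0 5 0 0
t=2: a0@(2,2) a1@(5,1) a2@(2,2) | pheromone: 0 0 0 0 / 0 0 0 0 / 0 0 4 0 / 0 0 0 0 / 0 0 0 0 / 0 5 0 0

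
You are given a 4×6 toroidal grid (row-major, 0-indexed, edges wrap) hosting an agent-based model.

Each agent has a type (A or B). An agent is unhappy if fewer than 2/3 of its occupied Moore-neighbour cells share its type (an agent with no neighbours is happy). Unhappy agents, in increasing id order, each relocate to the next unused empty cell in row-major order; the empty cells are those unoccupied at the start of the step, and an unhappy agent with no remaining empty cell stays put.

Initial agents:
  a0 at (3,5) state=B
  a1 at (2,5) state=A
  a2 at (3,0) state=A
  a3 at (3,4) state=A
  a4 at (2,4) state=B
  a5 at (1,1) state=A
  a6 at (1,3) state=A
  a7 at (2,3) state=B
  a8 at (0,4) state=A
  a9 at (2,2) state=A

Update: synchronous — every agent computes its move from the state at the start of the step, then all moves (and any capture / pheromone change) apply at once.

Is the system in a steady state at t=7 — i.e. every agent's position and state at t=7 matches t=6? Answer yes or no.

no

t=1: a0@(0,0):B a1@(0,1):A a2@(0,2):A a3@(0,3):A a4@(0,5):B a5@(1,1):A a6@(1,0):A a7@(1,2):B a8@(0,4):A a9@(2,2):A
t=2: a0@(1,3):B a1@(1,4):A a2@(0,2):A a3@(0,3):A a4@(1,5):B a5@(1,1):A a6@(2,0):A a7@(2,1):B a8@(2,3):A a9@(2,4):A
t=3: a0@(0,0):B a1@(0,1):A a2@(0,2):A a3@(0,3):A a4@(0,4):B a5@(1,1):A a6@(0,5):A a7@(1,0):B a8@(2,3):A a9@(1,2):A
t=4: a0@(1,3):B a1@(1,4):A a2@(0,2):A a3@(0,3):A a4@(1,5):B a5@(2,0):A a6@(2,1):A a7@(2,2):B a8@(2,3):A a9@(1,2):A
t=5: a0@(0,0):B a1@(0,1):A a2@(0,2):A a3@(0,3):A a4@(0,4):B a5@(0,5):A a6@(2,1):A a7@(1,0):B a8@(1,1):A a9@(1,2):A
t=6: a0@(1,3):B a1@(1,4):A a2@(0,2):A a3@(0,3):A a4@(1,5):B a5@(2,0):A a6@(2,1):A a7@(2,2):B a8@(1,1):A a9@(1,2):A
t=7: a0@(0,0):B a1@(0,1):A a2@(0,2):A a3@(0,3):A a4@(0,4):B a5@(2,0):A a6@(2,1):A a7@(0,5):B a8@(1,1):A a9@(1,2):A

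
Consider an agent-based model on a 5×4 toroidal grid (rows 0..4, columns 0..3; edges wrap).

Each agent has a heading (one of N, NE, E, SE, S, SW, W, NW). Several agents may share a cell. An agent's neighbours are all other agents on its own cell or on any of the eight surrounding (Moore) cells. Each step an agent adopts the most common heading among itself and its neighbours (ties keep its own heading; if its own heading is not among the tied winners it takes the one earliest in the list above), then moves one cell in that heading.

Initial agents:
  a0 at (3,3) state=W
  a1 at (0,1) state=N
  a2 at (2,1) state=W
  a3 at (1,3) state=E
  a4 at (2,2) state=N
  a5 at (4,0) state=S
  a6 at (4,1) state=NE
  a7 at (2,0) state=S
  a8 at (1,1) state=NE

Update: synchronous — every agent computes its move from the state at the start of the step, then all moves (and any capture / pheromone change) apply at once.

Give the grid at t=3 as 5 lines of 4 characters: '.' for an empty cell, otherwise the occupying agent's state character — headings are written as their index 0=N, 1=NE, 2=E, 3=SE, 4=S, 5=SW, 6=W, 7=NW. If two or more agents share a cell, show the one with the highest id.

....
..66
.666
.06.
....

t=1: a0@(4,3):S a1@(4,2):NE a2@(2,0):W a3@(1,0):E a4@(2,1):W a5@(0,0):S a6@(3,2):NE a7@(2,3):W a8@(0,1):N
t=2: a0@(0,3):S a1@(3,3):NE a2@(2,3):W a3@(1,3):W a4@(2,0):W a5@(1,0):S a6@(2,3):NE a7@(2,2):W a8@(4,1):N
t=3: a0@(1,3):S a1@(3,2):W a2@(2,2):W a3@(1,2):W a4@(2,3):W a5@(1,3):W a6@(2,2):W a7@(2,1):W a8@(3,1):N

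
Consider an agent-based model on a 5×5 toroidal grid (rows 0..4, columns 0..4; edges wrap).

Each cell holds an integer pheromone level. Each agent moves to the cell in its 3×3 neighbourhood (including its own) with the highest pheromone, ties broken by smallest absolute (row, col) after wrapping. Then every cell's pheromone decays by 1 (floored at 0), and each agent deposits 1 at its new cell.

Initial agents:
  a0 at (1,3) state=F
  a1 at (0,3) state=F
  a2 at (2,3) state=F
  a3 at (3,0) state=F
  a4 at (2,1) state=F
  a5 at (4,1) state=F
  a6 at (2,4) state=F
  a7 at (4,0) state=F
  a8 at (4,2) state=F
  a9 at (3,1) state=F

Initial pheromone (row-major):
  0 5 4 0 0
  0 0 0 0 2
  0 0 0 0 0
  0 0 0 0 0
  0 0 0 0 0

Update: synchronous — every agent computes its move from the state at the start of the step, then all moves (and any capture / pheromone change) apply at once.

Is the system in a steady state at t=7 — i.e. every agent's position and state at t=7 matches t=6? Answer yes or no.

yes

t=1: a0@(0,2) a1@(0,2) a2@(1,4) a3@(2,0) a4@(1,0) a5@(0,1) a6@(1,4) a7@(0,1) a8@(0,1) a9@(2,0) | pheromone: 0 7 5 0 0 / 1 0 0 0 3 / 2 0 0 0 0 / 0 0 0 0 0 / 0 0 0 0 0
t=2: a0@(0,1) a1@(0,1) a2@(1,4) a3@(1,4) a4@(0,1) a5@(0,1) a6@(1,4) a7@(0,1) a8@(0,1) a9@(1,4) | pheromone: 0 12 4 0 0 / 0 0 0 0 6 / 1 0 0 0 0 / 0 0 0 0 0 / 0 0 0 0 0
t=3: a0@(0,1) a1@(0,1) a2@(1,4) a3@(1,4) a4@(0,1) a5@(0,1) a6@(1,4) a7@(0,1) a8@(0,1) a9@(1,4) | pheromone: 0 17 3 0 0 / 0 0 0 0 9 / 0 0 0 0 0 / 0 0 0 0 0 / 0 0 0 0 0
t=4: a0@(0,1) a1@(0,1) a2@(1,4) a3@(1,4) a4@(0,1) a5@(0,1) a6@(1,4) a7@(0,1) a8@(0,1) a9@(1,4) | pheromone: 0 22 2 0 0 / 0 0 0 0 12 / 0 0 0 0 0 / 0 0 0 0 0 / 0 0 0 0 0
t=5: a0@(0,1) a1@(0,1) a2@(1,4) a3@(1,4) a4@(0,1) a5@(0,1) a6@(1,4) a7@(0,1) a8@(0,1) a9@(1,4) | pheromone: 0 27 1 0 0 / 0 0 0 0 15 / 0 0 0 0 0 / 0 0 0 0 0 / 0 0 0 0 0
t=6: a0@(0,1) a1@(0,1) a2@(1,4) a3@(1,4) a4@(0,1) a5@(0,1) a6@(1,4) a7@(0,1) a8@(0,1) a9@(1,4) | pheromone: 0 32 0 0 0 / 0 0 0 0 18 / 0 0 0 0 0 / 0 0 0 0 0 / 0 0 0 0 0
t=7: a0@(0,1) a1@(0,1) a2@(1,4) a3@(1,4) a4@(0,1) a5@(0,1) a6@(1,4) a7@(0,1) a8@(0,1) a9@(1,4) | pheromone: 0 37 0 0 0 / 0 0 0 0 21 / 0 0 0 0 0 / 0 0 0 0 0 / 0 0 0 0 0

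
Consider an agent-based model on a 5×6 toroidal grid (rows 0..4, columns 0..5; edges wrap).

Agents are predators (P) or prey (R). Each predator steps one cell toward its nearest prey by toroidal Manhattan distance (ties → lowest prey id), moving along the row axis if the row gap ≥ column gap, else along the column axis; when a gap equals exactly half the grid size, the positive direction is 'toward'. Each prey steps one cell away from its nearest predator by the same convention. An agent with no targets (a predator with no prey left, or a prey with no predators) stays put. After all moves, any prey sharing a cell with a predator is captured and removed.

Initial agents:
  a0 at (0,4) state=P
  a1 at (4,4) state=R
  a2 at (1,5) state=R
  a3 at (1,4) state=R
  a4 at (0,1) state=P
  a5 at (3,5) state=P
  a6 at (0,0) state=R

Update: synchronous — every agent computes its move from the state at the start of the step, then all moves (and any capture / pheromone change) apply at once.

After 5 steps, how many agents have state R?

t=1: a0@(4,4):P a1@(3,4):R a2@(2,5):R a3@(2,4):R a4@(0,0):P a5@(4,5):P a6@(0,5):R
t=2: a0@(3,4):P a1@(2,4):R a2@(1,5):R a3@(1,4):R a4@(0,5):P a5@(0,5):P a6@(0,4):R
t=3: a0@(2,4):P a1@(1,4):R a2@(2,5):R a3@(0,4):R a4@(1,5):P a5@(1,5):P a6@(0,3):R
t=4: a0@(1,4):P a1@(0,4):R a2@(2,0):R a3@(4,4):R a4@(1,4):P a5@(1,4):P a6@(4,3):R
t=5: a0@(0,4):P a1@(4,4):R a2@(2,1):R a3@(3,4):R a4@(0,4):P a5@(0,4):P a6@(3,3):R

4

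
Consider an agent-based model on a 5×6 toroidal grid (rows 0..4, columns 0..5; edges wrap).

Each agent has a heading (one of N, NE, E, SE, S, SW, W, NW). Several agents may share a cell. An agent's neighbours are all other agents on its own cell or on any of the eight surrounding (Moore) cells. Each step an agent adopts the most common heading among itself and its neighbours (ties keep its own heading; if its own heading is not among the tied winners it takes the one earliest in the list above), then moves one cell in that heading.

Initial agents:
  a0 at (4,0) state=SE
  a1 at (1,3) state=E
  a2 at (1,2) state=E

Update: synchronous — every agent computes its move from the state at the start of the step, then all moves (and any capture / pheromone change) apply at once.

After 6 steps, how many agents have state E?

t=1: a0@(0,1):SE a1@(1,4):E a2@(1,3):E
t=2: a0@(1,2):SE a1@(1,5):E a2@(1,4):E
t=3: a0@(2,3):SE a1@(1,0):E a2@(1,5):E
t=4: a0@(3,4):SE a1@(1,1):E a2@(1,0):E
t=5: a0@(4,5):SE a1@(1,2):E a2@(1,1):E
t=6: a0@(0,0):SE a1@(1,3):E a2@(1,2):E

2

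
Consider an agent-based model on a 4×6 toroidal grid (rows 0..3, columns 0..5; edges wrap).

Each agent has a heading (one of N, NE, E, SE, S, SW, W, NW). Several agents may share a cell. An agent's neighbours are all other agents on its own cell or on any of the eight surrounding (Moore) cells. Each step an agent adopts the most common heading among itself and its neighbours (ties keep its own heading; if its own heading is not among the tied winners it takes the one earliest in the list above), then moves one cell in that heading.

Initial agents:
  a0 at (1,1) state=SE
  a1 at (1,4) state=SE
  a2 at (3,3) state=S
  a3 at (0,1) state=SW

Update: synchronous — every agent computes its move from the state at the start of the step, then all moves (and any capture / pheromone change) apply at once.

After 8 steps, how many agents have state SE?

2

t=1: a0@(2,2):SE a1@(2,5):SE a2@(0,3):S a3@(1,0):SW
t=2: a0@(3,3):SE a1@(3,0):SE a2@(1,3):S a3@(2,5):SW
t=3: a0@(0,4):SE a1@(0,1):SE a2@(2,3):S a3@(3,4):SW
t=4: a0@(1,5):SE a1@(1,2):SE a2@(3,3):S a3@(0,3):SW
t=5: a0@(2,0):SE a1@(2,3):SE a2@(0,3):S a3@(1,2):SW
t=6: a0@(3,1):SE a1@(3,4):SE a2@(1,3):S a3@(2,1):SW
t=7: a0@(0,2):SE a1@(0,5):SE a2@(2,3):S a3@(3,0):SW
t=8: a0@(1,3):SE a1@(1,0):SE a2@(3,3):S a3@(0,5):SW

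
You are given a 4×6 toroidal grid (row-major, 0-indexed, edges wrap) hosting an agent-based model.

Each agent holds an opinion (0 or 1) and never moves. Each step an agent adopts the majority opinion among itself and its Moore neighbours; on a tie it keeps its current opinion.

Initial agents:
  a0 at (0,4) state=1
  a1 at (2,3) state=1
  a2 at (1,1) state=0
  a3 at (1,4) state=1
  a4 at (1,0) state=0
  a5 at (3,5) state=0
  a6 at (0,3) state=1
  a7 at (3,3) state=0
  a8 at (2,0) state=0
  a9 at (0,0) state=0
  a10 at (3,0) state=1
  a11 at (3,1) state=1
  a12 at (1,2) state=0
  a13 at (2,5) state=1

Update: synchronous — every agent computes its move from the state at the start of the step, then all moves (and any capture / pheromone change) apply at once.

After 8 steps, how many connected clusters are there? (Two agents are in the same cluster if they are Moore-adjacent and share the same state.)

t=1: a0@(0,4):1 a1@(2,3):1 a2@(1,1):0 a3@(1,4):1 a4@(1,0):0 a5@(3,5):0 a6@(0,3):1 a7@(3,3):1 a8@(2,0):0 a9@(0,0):0 a10@(3,0):1 a11@(3,1):1 a12@(1,2):0 a13@(2,5):1
t=2: (unchanged — steady state)

2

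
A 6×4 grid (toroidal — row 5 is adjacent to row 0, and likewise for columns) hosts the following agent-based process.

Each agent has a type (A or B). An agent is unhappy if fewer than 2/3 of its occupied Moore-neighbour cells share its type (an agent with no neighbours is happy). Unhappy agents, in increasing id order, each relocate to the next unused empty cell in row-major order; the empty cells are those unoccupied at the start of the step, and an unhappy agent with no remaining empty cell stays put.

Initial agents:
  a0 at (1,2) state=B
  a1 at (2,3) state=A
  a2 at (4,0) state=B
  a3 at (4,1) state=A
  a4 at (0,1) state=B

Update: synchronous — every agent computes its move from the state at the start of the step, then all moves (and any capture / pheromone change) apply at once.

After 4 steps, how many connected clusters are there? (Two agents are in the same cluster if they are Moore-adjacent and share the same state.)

t=1: a0@(0,0):B a1@(0,2):A a2@(0,3):B a3@(1,0):A a4@(0,1):B
t=2: a0@(0,0):B a1@(1,1):A a2@(1,2):B a3@(1,3):A a4@(2,0):B
t=3: a0@(0,1):B a1@(0,2):A a2@(0,3):B a3@(1,0):A a4@(2,1):B
t=4: a0@(0,0):B a1@(1,1):A a2@(1,2):B a3@(1,3):A a4@(2,0):B

5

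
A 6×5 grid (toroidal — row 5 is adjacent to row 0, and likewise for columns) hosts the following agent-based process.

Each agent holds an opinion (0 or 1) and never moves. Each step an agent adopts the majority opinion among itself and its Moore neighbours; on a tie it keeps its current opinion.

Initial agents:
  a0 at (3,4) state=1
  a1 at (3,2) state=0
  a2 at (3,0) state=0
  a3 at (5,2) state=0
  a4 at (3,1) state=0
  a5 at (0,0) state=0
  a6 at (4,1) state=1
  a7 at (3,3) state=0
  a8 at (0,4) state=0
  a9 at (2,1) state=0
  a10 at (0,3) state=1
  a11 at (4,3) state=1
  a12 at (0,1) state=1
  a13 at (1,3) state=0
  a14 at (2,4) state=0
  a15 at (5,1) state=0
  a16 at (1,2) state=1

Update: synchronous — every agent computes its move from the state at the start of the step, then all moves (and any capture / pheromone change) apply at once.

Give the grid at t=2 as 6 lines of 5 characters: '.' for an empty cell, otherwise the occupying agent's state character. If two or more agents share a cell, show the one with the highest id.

t=1: a0@(3,4):0 a1@(3,2):0 a2@(3,0):0 a3@(5,2):1 a4@(3,1):0 a5@(0,0):0 a6@(4,1):0 a7@(3,3):0 a8@(0,4):0 a9@(2,1):0 a10@(0,3):0 a11@(4,3):0 a12@(0,1):0 a13@(1,3):0 a14@(2,4):0 a15@(5,1):0 a16@(1,2):1
t=2: a0@(3,4):0 a1@(3,2):0 a2@(3,0):0 a3@(5,2):0 a4@(3,1):0 a5@(0,0):0 a6@(4,1):0 a7@(3,3):0 a8@(0,4):0 a9@(2,1):0 a10@(0,3):0 a11@(4,3):0 a12@(0,1):0 a13@(1,3):0 a14@(2,4):0 a15@(5,1):0 a16@(1,2):0

00.00
..00.
.0..0
00000
.0.0.
.00..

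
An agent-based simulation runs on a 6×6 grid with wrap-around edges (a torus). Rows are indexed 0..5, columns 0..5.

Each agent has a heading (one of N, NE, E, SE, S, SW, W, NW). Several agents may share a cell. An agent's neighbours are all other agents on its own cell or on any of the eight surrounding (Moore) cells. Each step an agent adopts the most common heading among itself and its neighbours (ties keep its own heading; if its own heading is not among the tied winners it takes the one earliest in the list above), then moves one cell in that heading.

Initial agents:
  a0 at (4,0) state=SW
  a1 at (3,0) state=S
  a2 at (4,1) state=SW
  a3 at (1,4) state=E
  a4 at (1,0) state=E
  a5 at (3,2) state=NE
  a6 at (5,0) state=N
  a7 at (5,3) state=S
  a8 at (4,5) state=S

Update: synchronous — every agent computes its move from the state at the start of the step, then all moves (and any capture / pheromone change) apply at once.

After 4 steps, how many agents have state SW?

7

t=1: a0@(5,5):SW a1@(4,0):S a2@(5,0):SW a3@(1,5):E a4@(1,1):E a5@(2,3):NE a6@(0,5):SW a7@(0,3):S a8@(5,5):S
t=2: a0@(0,4):SW a1@(5,0):S a2@(0,5):SW a3@(1,0):E a4@(1,2):E a5@(1,4):NE a6@(1,4):SW a7@(1,3):S a8@(0,4):SW
t=3: a0@(1,3):SW a1@(0,0):S a2@(1,4):SW a3@(1,1):E a4@(1,3):E a5@(2,3):SW a6@(2,3):SW a7@(2,2):SW a8@(1,3):SW
t=4: a0@(2,2):SW a1@(1,0):S a2@(2,3):SW a3@(1,2):E a4@(2,2):SW a5@(3,2):SW a6@(3,2):SW a7@(3,1):SW a8@(2,2):SW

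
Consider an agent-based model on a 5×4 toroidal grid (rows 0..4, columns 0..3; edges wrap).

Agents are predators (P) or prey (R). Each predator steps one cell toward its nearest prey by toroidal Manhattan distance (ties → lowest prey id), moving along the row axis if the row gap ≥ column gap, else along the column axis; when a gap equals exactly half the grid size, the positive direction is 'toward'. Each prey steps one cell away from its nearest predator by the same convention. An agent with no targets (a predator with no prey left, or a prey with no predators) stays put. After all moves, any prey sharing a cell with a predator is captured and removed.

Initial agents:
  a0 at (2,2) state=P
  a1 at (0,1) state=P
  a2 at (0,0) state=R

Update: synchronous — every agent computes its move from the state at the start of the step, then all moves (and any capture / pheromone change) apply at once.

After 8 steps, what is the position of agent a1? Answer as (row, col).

(0, 3)

t=1: a0@(1,2):P a1@(0,0):P a2@(0,3):R
t=2: a0@(0,2):P a1@(0,3):P
t=3: (unchanged — steady state)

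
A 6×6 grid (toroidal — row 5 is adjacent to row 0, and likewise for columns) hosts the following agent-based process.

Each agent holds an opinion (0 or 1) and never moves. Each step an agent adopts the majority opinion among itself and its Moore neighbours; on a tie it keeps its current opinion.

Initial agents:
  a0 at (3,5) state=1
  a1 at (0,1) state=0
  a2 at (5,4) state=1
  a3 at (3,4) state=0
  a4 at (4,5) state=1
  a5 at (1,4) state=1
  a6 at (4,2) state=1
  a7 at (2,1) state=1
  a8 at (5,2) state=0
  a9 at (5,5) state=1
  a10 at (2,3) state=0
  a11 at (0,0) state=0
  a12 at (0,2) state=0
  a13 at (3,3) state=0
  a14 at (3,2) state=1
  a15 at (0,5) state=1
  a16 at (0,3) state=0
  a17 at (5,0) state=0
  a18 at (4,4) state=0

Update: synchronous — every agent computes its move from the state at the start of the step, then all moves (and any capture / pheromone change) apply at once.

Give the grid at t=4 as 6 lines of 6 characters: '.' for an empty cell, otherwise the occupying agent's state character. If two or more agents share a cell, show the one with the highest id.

t=1: a0@(3,5):1 a1@(0,1):0 a2@(5,4):1 a3@(3,4):0 a4@(4,5):1 a5@(1,4):1 a6@(4,2):1 a7@(2,1):1 a8@(5,2):0 a9@(5,5):1 a10@(2,3):0 a11@(0,0):0 a12@(0,2):0 a13@(3,3):0 a14@(3,2):1 a15@(0,5):1 a16@(0,3):0 a17@(5,0):0 a18@(4,4):1
t=2: (unchanged — steady state)

0000.1
....1.
.1.0..
..1001
..1.11
0.0.11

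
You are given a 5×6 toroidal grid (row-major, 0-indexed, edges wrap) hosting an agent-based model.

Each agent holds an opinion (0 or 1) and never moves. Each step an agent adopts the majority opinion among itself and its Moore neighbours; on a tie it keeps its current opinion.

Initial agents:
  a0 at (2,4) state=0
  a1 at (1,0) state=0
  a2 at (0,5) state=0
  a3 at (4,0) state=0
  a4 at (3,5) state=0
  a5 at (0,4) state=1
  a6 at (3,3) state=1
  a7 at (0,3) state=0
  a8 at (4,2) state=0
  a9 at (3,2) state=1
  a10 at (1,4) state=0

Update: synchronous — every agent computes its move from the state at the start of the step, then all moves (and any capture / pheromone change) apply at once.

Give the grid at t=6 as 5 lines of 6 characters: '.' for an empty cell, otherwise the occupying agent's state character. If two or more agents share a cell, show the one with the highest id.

...000
0...0.
....0.
..11.0
0.0...

t=1: a0@(2,4):0 a1@(1,0):0 a2@(0,5):0 a3@(4,0):0 a4@(3,5):0 a5@(0,4):0 a6@(3,3):1 a7@(0,3):0 a8@(4,2):0 a9@(3,2):1 a10@(1,4):0
t=2: (unchanged — steady state)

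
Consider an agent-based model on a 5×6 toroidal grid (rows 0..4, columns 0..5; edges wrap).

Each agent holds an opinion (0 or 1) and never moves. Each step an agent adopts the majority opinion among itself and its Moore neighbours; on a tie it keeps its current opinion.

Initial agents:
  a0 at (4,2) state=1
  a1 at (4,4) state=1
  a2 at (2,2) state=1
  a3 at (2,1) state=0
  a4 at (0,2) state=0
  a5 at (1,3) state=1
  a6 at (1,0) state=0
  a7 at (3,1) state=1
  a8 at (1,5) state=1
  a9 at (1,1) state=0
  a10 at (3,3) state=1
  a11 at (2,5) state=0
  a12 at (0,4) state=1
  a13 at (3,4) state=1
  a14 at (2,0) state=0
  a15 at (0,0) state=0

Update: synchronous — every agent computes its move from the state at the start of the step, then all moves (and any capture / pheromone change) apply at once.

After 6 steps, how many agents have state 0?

8

t=1: a0@(4,2):1 a1@(4,4):1 a2@(2,2):1 a3@(2,1):0 a4@(0,2):0 a5@(1,3):1 a6@(1,0):0 a7@(3,1):1 a8@(1,5):0 a9@(1,1):0 a10@(3,3):1 a11@(2,5):0 a12@(0,4):1 a13@(3,4):1 a14@(2,0):0 a15@(0,0):0
t=2: (unchanged — steady state)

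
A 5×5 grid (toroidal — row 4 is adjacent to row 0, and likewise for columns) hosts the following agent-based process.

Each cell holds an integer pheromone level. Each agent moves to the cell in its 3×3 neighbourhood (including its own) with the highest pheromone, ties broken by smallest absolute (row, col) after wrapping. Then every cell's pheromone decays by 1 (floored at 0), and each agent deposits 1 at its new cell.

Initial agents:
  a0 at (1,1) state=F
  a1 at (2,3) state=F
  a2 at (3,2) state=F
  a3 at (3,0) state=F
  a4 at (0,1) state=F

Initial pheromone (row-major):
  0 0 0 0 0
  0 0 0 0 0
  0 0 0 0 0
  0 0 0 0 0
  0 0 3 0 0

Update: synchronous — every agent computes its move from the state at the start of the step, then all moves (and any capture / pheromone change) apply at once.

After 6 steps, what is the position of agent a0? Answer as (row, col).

(0, 0)

t=1: a0@(0,0) a1@(1,2) a2@(4,2) a3@(2,0) a4@(4,2) | pheromone: 1 0 0 0 0 / 0 0 1 0 0 / 1 0 0 0 0 / 0 0 0 0 0 / 0 0 4 0 0
t=2: a0@(0,0) a1@(1,2) a2@(4,2) a3@(2,0) a4@(4,2) | pheromone: 1 0 0 0 0 / 0 0 1 0 0 / 1 0 0 0 0 / 0 0 0 0 0 / 0 0 5 0 0
t=3: a0@(0,0) a1@(1,2) a2@(4,2) a3@(2,0) a4@(4,2) | pheromone: 1 0 0 0 0 / 0 0 1 0 0 / 1 0 0 0 0 / 0 0 0 0 0 / 0 0 6 0 0
t=4: a0@(0,0) a1@(1,2) a2@(4,2) a3@(2,0) a4@(4,2) | pheromone: 1 0 0 0 0 / 0 0 1 0 0 / 1 0 0 0 0 / 0 0 0 0 0 / 0 0 7 0 0
t=5: a0@(0,0) a1@(1,2) a2@(4,2) a3@(2,0) a4@(4,2) | pheromone: 1 0 0 0 0 / 0 0 1 0 0 / 1 0 0 0 0 / 0 0 0 0 0 / 0 0 8 0 0
t=6: a0@(0,0) a1@(1,2) a2@(4,2) a3@(2,0) a4@(4,2) | pheromone: 1 0 0 0 0 / 0 0 1 0 0 / 1 0 0 0 0 / 0 0 0 0 0 / 0 0 9 0 0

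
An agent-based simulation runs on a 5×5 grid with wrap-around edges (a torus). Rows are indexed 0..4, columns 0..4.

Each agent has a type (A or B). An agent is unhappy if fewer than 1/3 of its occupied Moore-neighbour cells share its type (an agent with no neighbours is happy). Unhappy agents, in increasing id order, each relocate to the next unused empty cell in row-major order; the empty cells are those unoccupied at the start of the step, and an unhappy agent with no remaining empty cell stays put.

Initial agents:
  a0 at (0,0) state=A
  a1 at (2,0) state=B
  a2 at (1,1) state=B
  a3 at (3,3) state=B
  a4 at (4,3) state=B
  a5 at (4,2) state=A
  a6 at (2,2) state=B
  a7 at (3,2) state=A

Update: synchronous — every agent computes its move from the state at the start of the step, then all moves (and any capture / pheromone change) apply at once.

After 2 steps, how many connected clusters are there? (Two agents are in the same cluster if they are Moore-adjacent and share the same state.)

2

t=1: a0@(0,1):A a1@(2,0):B a2@(1,1):B a3@(3,3):B a4@(4,3):B a5@(4,2):A a6@(2,2):B a7@(0,2):A
t=2: (unchanged — steady state)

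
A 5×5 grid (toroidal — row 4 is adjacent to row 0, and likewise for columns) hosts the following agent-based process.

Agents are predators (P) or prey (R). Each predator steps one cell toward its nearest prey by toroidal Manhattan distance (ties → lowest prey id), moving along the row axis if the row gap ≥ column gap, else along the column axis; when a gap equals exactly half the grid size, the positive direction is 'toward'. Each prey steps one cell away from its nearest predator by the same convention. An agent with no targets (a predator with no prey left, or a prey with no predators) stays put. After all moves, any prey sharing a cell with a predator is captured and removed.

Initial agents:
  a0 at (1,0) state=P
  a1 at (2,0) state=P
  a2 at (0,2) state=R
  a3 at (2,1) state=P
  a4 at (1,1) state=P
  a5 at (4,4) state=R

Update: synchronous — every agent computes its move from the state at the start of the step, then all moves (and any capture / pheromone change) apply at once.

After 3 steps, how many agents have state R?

t=1: a0@(1,1):P a1@(3,0):P a2@(4,2):R a3@(1,1):P a4@(0,1):P a5@(3,4):R
t=2: a0@(0,1):P a1@(3,4):P a2@(3,2):R a3@(0,1):P a4@(4,1):P a5@(3,3):R
t=3: a0@(4,1):P a1@(3,3):P a3@(4,1):P a4@(3,1):P a5@(3,2):R

1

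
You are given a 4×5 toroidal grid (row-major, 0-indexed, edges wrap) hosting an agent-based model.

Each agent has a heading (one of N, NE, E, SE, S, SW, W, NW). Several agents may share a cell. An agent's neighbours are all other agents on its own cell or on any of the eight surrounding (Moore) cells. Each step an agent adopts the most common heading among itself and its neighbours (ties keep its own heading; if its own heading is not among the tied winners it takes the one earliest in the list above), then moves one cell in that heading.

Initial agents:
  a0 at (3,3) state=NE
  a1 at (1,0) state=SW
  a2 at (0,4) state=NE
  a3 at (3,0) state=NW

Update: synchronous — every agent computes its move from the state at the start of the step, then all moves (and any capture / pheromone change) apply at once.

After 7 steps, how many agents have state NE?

t=1: a0@(2,4):NE a1@(2,4):SW a2@(3,0):NE a3@(2,4):NW
t=2: a0@(1,0):NE a1@(1,0):NE a2@(2,1):NE a3@(1,0):NE
t=3: a0@(0,1):NE a1@(0,1):NE a2@(1,2):NE a3@(0,1):NE
t=4: a0@(3,2):NE a1@(3,2):NE a2@(0,3):NE a3@(3,2):NE
t=5: a0@(2,3):NE a1@(2,3):NE a2@(3,4):NE a3@(2,3):NE
t=6: a0@(1,4):NE a1@(1,4):NE a2@(2,0):NE a3@(1,4):NE
t=7: a0@(0,0):NE a1@(0,0):NE a2@(1,1):NE a3@(0,0):NE

4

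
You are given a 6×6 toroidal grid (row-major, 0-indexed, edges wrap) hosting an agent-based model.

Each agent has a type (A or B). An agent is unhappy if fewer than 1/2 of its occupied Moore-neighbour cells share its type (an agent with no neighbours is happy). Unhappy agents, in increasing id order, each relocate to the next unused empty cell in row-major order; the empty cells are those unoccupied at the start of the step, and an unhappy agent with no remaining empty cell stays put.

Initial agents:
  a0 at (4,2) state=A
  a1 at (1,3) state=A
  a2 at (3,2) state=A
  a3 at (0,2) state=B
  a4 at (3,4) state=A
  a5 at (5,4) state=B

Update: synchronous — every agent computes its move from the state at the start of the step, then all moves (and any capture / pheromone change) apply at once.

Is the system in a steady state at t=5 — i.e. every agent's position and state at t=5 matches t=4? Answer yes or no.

t=1: a0@(4,2):A a1@(0,0):A a2@(3,2):A a3@(0,1):B a4@(3,4):A a5@(5,4):B
t=2: a0@(4,2):A a1@(0,2):A a2@(3,2):A a3@(0,3):B a4@(3,4):A a5@(5,4):B
t=3: a0@(4,2):A a1@(0,0):A a2@(3,2):A a3@(0,3):B a4@(3,4):A a5@(5,4):B
t=4: (unchanged — steady state)

yes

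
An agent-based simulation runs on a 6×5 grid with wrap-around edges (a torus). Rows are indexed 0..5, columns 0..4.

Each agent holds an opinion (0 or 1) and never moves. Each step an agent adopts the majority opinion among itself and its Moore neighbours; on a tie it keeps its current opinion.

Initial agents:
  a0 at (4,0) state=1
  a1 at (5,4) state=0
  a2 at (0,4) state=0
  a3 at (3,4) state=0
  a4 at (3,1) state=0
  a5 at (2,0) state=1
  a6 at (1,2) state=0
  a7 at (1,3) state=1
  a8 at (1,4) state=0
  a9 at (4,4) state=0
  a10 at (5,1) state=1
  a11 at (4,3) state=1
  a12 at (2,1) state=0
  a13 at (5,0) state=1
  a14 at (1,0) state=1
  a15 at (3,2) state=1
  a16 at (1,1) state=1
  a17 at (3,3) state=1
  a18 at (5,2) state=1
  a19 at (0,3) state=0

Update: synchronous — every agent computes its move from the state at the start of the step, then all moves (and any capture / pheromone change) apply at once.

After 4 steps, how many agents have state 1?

15

t=1: a0@(4,0):0 a1@(5,4):0 a2@(0,4):0 a3@(3,4):1 a4@(3,1):1 a5@(2,0):0 a6@(1,2):0 a7@(1,3):0 a8@(1,4):0 a9@(4,4):1 a10@(5,1):1 a11@(4,3):1 a12@(2,1):1 a13@(5,0):1 a14@(1,0):1 a15@(3,2):1 a16@(1,1):1 a17@(3,3):1 a18@(5,2):1 a19@(0,3):0
t=2: a0@(4,0):1 a1@(5,4):0 a2@(0,4):0 a3@(3,4):1 a4@(3,1):1 a5@(2,0):1 a6@(1,2):0 a7@(1,3):0 a8@(1,4):0 a9@(4,4):1 a10@(5,1):1 a11@(4,3):1 a12@(2,1):1 a13@(5,0):1 a14@(1,0):1 a15@(3,2):1 a16@(1,1):1 a17@(3,3):1 a18@(5,2):1 a19@(0,3):0
t=3: a0@(4,0):1 a1@(5,4):1 a2@(0,4):0 a3@(3,4):1 a4@(3,1):1 a5@(2,0):1 a6@(1,2):0 a7@(1,3):0 a8@(1,4):0 a9@(4,4):1 a10@(5,1):1 a11@(4,3):1 a12@(2,1):1 a13@(5,0):1 a14@(1,0):1 a15@(3,2):1 a16@(1,1):1 a17@(3,3):1 a18@(5,2):1 a19@(0,3):0
t=4: (unchanged — steady state)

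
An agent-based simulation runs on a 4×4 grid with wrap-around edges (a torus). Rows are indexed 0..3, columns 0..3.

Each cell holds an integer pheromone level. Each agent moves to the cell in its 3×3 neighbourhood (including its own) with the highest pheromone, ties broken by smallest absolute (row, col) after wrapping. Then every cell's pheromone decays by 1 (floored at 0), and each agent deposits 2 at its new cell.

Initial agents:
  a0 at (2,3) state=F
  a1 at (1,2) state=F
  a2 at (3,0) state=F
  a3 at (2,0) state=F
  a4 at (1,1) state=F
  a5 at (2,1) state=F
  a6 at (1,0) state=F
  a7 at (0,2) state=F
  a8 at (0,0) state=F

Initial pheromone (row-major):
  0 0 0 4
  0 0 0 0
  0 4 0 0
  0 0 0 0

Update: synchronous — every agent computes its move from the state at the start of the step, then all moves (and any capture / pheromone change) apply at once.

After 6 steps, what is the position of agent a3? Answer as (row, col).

(2, 1)

t=1: a0@(1,0) a1@(0,3) a2@(0,3) a3@(2,1) a4@(2,1) a5@(2,1) a6@(0,3) a7@(0,3) a8@(0,3) | pheromone: 0 0 0 13 / 2 0 0 0 / 0 9 0 0 / 0 0 0 0
t=2: a0@(0,3) a1@(0,3) a2@(0,3) a3@(2,1) a4@(2,1) a5@(2,1) a6@(0,3) a7@(0,3) a8@(0,3) | pheromone: 0 0 0 24 / 1 0 0 0 / 0 14 0 0 / 0 0 0 0
t=3: a0@(0,3) a1@(0,3) a2@(0,3) a3@(2,1) a4@(2,1) a5@(2,1) a6@(0,3) a7@(0,3) a8@(0,3) | pheromone: 0 0 0 35 / 0 0 0 0 / 0 19 0 0 / 0 0 0 0
t=4: a0@(0,3) a1@(0,3) a2@(0,3) a3@(2,1) a4@(2,1) a5@(2,1) a6@(0,3) a7@(0,3) a8@(0,3) | pheromone: 0 0 0 46 / 0 0 0 0 / 0 24 0 0 / 0 0 0 0
t=5: a0@(0,3) a1@(0,3) a2@(0,3) a3@(2,1) a4@(2,1) a5@(2,1) a6@(0,3) a7@(0,3) a8@(0,3) | pheromone: 0 0 0 57 / 0 0 0 0 / 0 29 0 0 / 0 0 0 0
t=6: a0@(0,3) a1@(0,3) a2@(0,3) a3@(2,1) a4@(2,1) a5@(2,1) a6@(0,3) a7@(0,3) a8@(0,3) | pheromone: 0 0 0 68 / 0 0 0 0 / 0 34 0 0 / 0 0 0 0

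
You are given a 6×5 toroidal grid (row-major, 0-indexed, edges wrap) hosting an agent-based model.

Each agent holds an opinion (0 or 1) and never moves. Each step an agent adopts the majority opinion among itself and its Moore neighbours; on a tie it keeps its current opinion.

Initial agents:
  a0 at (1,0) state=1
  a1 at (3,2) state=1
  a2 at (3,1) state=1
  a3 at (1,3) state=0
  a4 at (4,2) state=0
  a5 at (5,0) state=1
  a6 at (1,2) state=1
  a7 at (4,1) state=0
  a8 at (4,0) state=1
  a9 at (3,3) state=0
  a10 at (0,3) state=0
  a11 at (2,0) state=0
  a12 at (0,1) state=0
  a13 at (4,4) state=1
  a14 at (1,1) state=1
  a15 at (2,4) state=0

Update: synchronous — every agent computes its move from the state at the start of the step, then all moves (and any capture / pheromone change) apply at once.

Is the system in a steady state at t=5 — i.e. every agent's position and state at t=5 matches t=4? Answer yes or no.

t=1: a0@(1,0):0 a1@(3,2):0 a2@(3,1):1 a3@(1,3):0 a4@(4,2):0 a5@(5,0):1 a6@(1,2):0 a7@(4,1):1 a8@(4,0):1 a9@(3,3):0 a10@(0,3):0 a11@(2,0):1 a12@(0,1):1 a13@(4,4):1 a14@(1,1):1 a15@(2,4):0
t=2: a0@(1,0):1 a1@(3,2):0 a2@(3,1):1 a3@(1,3):0 a4@(4,2):0 a5@(5,0):1 a6@(1,2):0 a7@(4,1):1 a8@(4,0):1 a9@(3,3):0 a10@(0,3):0 a11@(2,0):1 a12@(0,1):1 a13@(4,4):1 a14@(1,1):1 a15@(2,4):0
t=3: (unchanged — steady state)

yes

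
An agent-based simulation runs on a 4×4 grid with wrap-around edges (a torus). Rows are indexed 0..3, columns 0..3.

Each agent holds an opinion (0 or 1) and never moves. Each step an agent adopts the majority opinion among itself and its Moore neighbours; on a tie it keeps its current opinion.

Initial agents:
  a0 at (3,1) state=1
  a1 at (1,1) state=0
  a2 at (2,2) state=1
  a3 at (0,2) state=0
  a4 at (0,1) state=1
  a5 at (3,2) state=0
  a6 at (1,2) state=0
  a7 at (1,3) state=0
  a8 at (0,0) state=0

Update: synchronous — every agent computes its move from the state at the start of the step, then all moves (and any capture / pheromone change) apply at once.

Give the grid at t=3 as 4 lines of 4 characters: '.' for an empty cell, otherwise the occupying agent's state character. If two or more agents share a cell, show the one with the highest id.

000.
.000
..0.
.00.

t=1: a0@(3,1):1 a1@(1,1):0 a2@(2,2):0 a3@(0,2):0 a4@(0,1):0 a5@(3,2):1 a6@(1,2):0 a7@(1,3):0 a8@(0,0):0
t=2: a0@(3,1):0 a1@(1,1):0 a2@(2,2):0 a3@(0,2):0 a4@(0,1):0 a5@(3,2):0 a6@(1,2):0 a7@(1,3):0 a8@(0,0):0
t=3: (unchanged — steady state)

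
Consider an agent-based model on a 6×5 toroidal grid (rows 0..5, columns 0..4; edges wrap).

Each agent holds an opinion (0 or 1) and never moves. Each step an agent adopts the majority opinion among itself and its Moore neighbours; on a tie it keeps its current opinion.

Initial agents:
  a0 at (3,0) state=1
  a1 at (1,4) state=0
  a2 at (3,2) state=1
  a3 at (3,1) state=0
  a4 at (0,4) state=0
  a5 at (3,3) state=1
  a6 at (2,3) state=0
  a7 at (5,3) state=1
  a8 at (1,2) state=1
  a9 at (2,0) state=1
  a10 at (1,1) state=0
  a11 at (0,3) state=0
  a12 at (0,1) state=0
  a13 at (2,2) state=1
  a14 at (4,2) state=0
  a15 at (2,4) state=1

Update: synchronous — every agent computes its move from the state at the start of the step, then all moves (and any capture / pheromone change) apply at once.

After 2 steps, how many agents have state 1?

t=1: a0@(3,0):1 a1@(1,4):0 a2@(3,2):1 a3@(3,1):1 a4@(0,4):0 a5@(3,3):1 a6@(2,3):1 a7@(5,3):0 a8@(1,2):0 a9@(2,0):1 a10@(1,1):1 a11@(0,3):0 a12@(0,1):0 a13@(2,2):1 a14@(4,2):1 a15@(2,4):1
t=2: (unchanged — steady state)

10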